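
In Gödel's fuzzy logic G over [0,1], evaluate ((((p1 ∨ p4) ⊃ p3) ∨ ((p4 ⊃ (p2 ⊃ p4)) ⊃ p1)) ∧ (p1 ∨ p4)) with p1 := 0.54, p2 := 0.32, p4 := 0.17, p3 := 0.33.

(p1 ∨ p4) = max(0.54, 0.17) = 0.54
((p1 ∨ p4) ⊃ p3): 0.54 > 0.33, so result = 0.33
(p2 ⊃ p4): 0.32 > 0.17, so result = 0.17
(p4 ⊃ (p2 ⊃ p4)): 0.17 ≤ 0.17, so result = 1
((p4 ⊃ (p2 ⊃ p4)) ⊃ p1): 1 > 0.54, so result = 0.54
(((p1 ∨ p4) ⊃ p3) ∨ ((p4 ⊃ (p2 ⊃ p4)) ⊃ p1)) = max(0.33, 0.54) = 0.54
(p1 ∨ p4) = max(0.54, 0.17) = 0.54
((((p1 ∨ p4) ⊃ p3) ∨ ((p4 ⊃ (p2 ⊃ p4)) ⊃ p1)) ∧ (p1 ∨ p4)) = min(0.54, 0.54) = 0.54

0.54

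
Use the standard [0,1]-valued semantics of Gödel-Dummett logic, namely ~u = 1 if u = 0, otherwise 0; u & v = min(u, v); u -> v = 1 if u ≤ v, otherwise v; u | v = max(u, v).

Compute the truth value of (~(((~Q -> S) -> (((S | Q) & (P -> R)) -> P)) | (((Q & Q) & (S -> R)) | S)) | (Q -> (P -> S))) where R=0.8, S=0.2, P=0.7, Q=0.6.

~Q: Gödel ¬ of 0.6 = 0 (operand ≠ 0)
(~Q -> S): 0 ≤ 0.2, so result = 1
(S | Q) = max(0.2, 0.6) = 0.6
(P -> R): 0.7 ≤ 0.8, so result = 1
((S | Q) & (P -> R)) = min(0.6, 1) = 0.6
(((S | Q) & (P -> R)) -> P): 0.6 ≤ 0.7, so result = 1
((~Q -> S) -> (((S | Q) & (P -> R)) -> P)): 1 ≤ 1, so result = 1
(Q & Q) = min(0.6, 0.6) = 0.6
(S -> R): 0.2 ≤ 0.8, so result = 1
((Q & Q) & (S -> R)) = min(0.6, 1) = 0.6
(((Q & Q) & (S -> R)) | S) = max(0.6, 0.2) = 0.6
(((~Q -> S) -> (((S | Q) & (P -> R)) -> P)) | (((Q & Q) & (S -> R)) | S)) = max(1, 0.6) = 1
~(((~Q -> S) -> (((S | Q) & (P -> R)) -> P)) | (((Q & Q) & (S -> R)) | S)): Gödel ¬ of 1 = 0 (operand ≠ 0)
(P -> S): 0.7 > 0.2, so result = 0.2
(Q -> (P -> S)): 0.6 > 0.2, so result = 0.2
(~(((~Q -> S) -> (((S | Q) & (P -> R)) -> P)) | (((Q & Q) & (S -> R)) | S)) | (Q -> (P -> S))) = max(0, 0.2) = 0.2

0.20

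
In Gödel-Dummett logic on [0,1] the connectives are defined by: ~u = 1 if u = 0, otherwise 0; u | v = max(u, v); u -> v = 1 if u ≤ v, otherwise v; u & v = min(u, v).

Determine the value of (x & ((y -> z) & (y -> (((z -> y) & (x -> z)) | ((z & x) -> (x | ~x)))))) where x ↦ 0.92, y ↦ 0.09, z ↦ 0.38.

(y -> z): 0.09 ≤ 0.38, so result = 1
(z -> y): 0.38 > 0.09, so result = 0.09
(x -> z): 0.92 > 0.38, so result = 0.38
((z -> y) & (x -> z)) = min(0.09, 0.38) = 0.09
(z & x) = min(0.38, 0.92) = 0.38
~x: Gödel ¬ of 0.92 = 0 (operand ≠ 0)
(x | ~x) = max(0.92, 0) = 0.92
((z & x) -> (x | ~x)): 0.38 ≤ 0.92, so result = 1
(((z -> y) & (x -> z)) | ((z & x) -> (x | ~x))) = max(0.09, 1) = 1
(y -> (((z -> y) & (x -> z)) | ((z & x) -> (x | ~x)))): 0.09 ≤ 1, so result = 1
((y -> z) & (y -> (((z -> y) & (x -> z)) | ((z & x) -> (x | ~x))))) = min(1, 1) = 1
(x & ((y -> z) & (y -> (((z -> y) & (x -> z)) | ((z & x) -> (x | ~x)))))) = min(0.92, 1) = 0.92

0.92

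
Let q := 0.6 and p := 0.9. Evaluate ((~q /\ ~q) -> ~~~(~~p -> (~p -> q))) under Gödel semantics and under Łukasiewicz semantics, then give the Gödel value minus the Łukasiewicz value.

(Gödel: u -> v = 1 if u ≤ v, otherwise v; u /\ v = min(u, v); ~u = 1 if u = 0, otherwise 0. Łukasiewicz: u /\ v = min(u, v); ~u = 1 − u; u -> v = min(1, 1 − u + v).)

Gödel evaluation:
  ~q: Gödel ¬ of 0.6 = 0 (operand ≠ 0)
  ~q: Gödel ¬ of 0.6 = 0 (operand ≠ 0)
  (~q /\ ~q) = min(0, 0) = 0
  ~p: Gödel ¬ of 0.9 = 0 (operand ≠ 0)
  ~~p: Gödel ¬ of 0 = 1 (operand is 0)
  ~p: Gödel ¬ of 0.9 = 0 (operand ≠ 0)
  (~p -> q): 0 ≤ 0.6, so result = 1
  (~~p -> (~p -> q)): 1 ≤ 1, so result = 1
  ~(~~p -> (~p -> q)): Gödel ¬ of 1 = 0 (operand ≠ 0)
  ~~(~~p -> (~p -> q)): Gödel ¬ of 0 = 1 (operand is 0)
  ~~~(~~p -> (~p -> q)): Gödel ¬ of 1 = 0 (operand ≠ 0)
  ((~q /\ ~q) -> ~~~(~~p -> (~p -> q))): 0 ≤ 0, so result = 1
  Gödel value = 1
Łukasiewicz evaluation:
  ~q: Łukasiewicz ¬ gives 1 − 0.6 = 0.4
  ~q: Łukasiewicz ¬ gives 1 − 0.6 = 0.4
  (~q /\ ~q) = min(0.4, 0.4) = 0.4
  ~p: Łukasiewicz ¬ gives 1 − 0.9 = 0.1
  ~~p: Łukasiewicz ¬ gives 1 − 0.1 = 0.9
  ~p: Łukasiewicz ¬ gives 1 − 0.9 = 0.1
  (~p -> q): min(1, 1 − 0.1 + 0.6) = 1
  (~~p -> (~p -> q)): min(1, 1 − 0.9 + 1) = 1
  ~(~~p -> (~p -> q)): Łukasiewicz ¬ gives 1 − 1 = 0
  ~~(~~p -> (~p -> q)): Łukasiewicz ¬ gives 1 − 0 = 1
  ~~~(~~p -> (~p -> q)): Łukasiewicz ¬ gives 1 − 1 = 0
  ((~q /\ ~q) -> ~~~(~~p -> (~p -> q))): min(1, 1 − 0.4 + 0) = 0.6
  Łukasiewicz value = 0.6
Difference: 1 − 0.6 = 0.40

0.40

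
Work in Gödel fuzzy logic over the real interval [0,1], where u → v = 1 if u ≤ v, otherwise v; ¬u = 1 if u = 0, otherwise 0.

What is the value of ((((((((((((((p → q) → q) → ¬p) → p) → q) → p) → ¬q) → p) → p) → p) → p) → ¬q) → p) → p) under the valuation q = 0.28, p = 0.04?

(p → q): 0.04 ≤ 0.28, so result = 1
((p → q) → q): 1 > 0.28, so result = 0.28
¬p: Gödel ¬ of 0.04 = 0 (operand ≠ 0)
(((p → q) → q) → ¬p): 0.28 > 0, so result = 0
((((p → q) → q) → ¬p) → p): 0 ≤ 0.04, so result = 1
(((((p → q) → q) → ¬p) → p) → q): 1 > 0.28, so result = 0.28
((((((p → q) → q) → ¬p) → p) → q) → p): 0.28 > 0.04, so result = 0.04
¬q: Gödel ¬ of 0.28 = 0 (operand ≠ 0)
(((((((p → q) → q) → ¬p) → p) → q) → p) → ¬q): 0.04 > 0, so result = 0
((((((((p → q) → q) → ¬p) → p) → q) → p) → ¬q) → p): 0 ≤ 0.04, so result = 1
(((((((((p → q) → q) → ¬p) → p) → q) → p) → ¬q) → p) → p): 1 > 0.04, so result = 0.04
((((((((((p → q) → q) → ¬p) → p) → q) → p) → ¬q) → p) → p) → p): 0.04 ≤ 0.04, so result = 1
(((((((((((p → q) → q) → ¬p) → p) → q) → p) → ¬q) → p) → p) → p) → p): 1 > 0.04, so result = 0.04
¬q: Gödel ¬ of 0.28 = 0 (operand ≠ 0)
((((((((((((p → q) → q) → ¬p) → p) → q) → p) → ¬q) → p) → p) → p) → p) → ¬q): 0.04 > 0, so result = 0
(((((((((((((p → q) → q) → ¬p) → p) → q) → p) → ¬q) → p) → p) → p) → p) → ¬q) → p): 0 ≤ 0.04, so result = 1
((((((((((((((p → q) → q) → ¬p) → p) → q) → p) → ¬q) → p) → p) → p) → p) → ¬q) → p) → p): 1 > 0.04, so result = 0.04

0.04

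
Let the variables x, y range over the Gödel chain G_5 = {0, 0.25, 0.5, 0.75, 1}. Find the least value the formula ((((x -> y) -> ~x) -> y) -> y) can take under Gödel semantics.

The minimum is attained at x = 0.25, y = 0.25:
  (x -> y): 0.25 ≤ 0.25, so result = 1
  ~x: Gödel ¬ of 0.25 = 0 (operand ≠ 0)
  ((x -> y) -> ~x): 1 > 0, so result = 0
  (((x -> y) -> ~x) -> y): 0 ≤ 0.25, so result = 1
  ((((x -> y) -> ~x) -> y) -> y): 1 > 0.25, so result = 0.25
Checking all 25 assignments confirms none give a value below 0.25.

0.25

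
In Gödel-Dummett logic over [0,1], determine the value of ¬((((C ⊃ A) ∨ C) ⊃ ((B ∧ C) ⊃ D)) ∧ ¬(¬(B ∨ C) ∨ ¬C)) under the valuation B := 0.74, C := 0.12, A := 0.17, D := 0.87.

0.00

(C ⊃ A): 0.12 ≤ 0.17, so result = 1
((C ⊃ A) ∨ C) = max(1, 0.12) = 1
(B ∧ C) = min(0.74, 0.12) = 0.12
((B ∧ C) ⊃ D): 0.12 ≤ 0.87, so result = 1
(((C ⊃ A) ∨ C) ⊃ ((B ∧ C) ⊃ D)): 1 ≤ 1, so result = 1
(B ∨ C) = max(0.74, 0.12) = 0.74
¬(B ∨ C): Gödel ¬ of 0.74 = 0 (operand ≠ 0)
¬C: Gödel ¬ of 0.12 = 0 (operand ≠ 0)
(¬(B ∨ C) ∨ ¬C) = max(0, 0) = 0
¬(¬(B ∨ C) ∨ ¬C): Gödel ¬ of 0 = 1 (operand is 0)
((((C ⊃ A) ∨ C) ⊃ ((B ∧ C) ⊃ D)) ∧ ¬(¬(B ∨ C) ∨ ¬C)) = min(1, 1) = 1
¬((((C ⊃ A) ∨ C) ⊃ ((B ∧ C) ⊃ D)) ∧ ¬(¬(B ∨ C) ∨ ¬C)): Gödel ¬ of 1 = 0 (operand ≠ 0)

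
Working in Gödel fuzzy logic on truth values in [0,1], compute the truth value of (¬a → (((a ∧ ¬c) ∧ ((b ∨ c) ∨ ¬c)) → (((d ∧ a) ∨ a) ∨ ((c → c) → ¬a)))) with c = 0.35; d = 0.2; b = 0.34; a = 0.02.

¬a: Gödel ¬ of 0.02 = 0 (operand ≠ 0)
¬c: Gödel ¬ of 0.35 = 0 (operand ≠ 0)
(a ∧ ¬c) = min(0.02, 0) = 0
(b ∨ c) = max(0.34, 0.35) = 0.35
¬c: Gödel ¬ of 0.35 = 0 (operand ≠ 0)
((b ∨ c) ∨ ¬c) = max(0.35, 0) = 0.35
((a ∧ ¬c) ∧ ((b ∨ c) ∨ ¬c)) = min(0, 0.35) = 0
(d ∧ a) = min(0.2, 0.02) = 0.02
((d ∧ a) ∨ a) = max(0.02, 0.02) = 0.02
(c → c): 0.35 ≤ 0.35, so result = 1
¬a: Gödel ¬ of 0.02 = 0 (operand ≠ 0)
((c → c) → ¬a): 1 > 0, so result = 0
(((d ∧ a) ∨ a) ∨ ((c → c) → ¬a)) = max(0.02, 0) = 0.02
(((a ∧ ¬c) ∧ ((b ∨ c) ∨ ¬c)) → (((d ∧ a) ∨ a) ∨ ((c → c) → ¬a))): 0 ≤ 0.02, so result = 1
(¬a → (((a ∧ ¬c) ∧ ((b ∨ c) ∨ ¬c)) → (((d ∧ a) ∨ a) ∨ ((c → c) → ¬a)))): 0 ≤ 1, so result = 1

1.00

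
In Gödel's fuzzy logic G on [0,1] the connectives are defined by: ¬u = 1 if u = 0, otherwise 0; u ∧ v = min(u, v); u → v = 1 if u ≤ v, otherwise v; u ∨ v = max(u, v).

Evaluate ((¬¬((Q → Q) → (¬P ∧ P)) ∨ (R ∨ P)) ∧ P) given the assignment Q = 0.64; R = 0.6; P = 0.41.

0.41

(Q → Q): 0.64 ≤ 0.64, so result = 1
¬P: Gödel ¬ of 0.41 = 0 (operand ≠ 0)
(¬P ∧ P) = min(0, 0.41) = 0
((Q → Q) → (¬P ∧ P)): 1 > 0, so result = 0
¬((Q → Q) → (¬P ∧ P)): Gödel ¬ of 0 = 1 (operand is 0)
¬¬((Q → Q) → (¬P ∧ P)): Gödel ¬ of 1 = 0 (operand ≠ 0)
(R ∨ P) = max(0.6, 0.41) = 0.6
(¬¬((Q → Q) → (¬P ∧ P)) ∨ (R ∨ P)) = max(0, 0.6) = 0.6
((¬¬((Q → Q) → (¬P ∧ P)) ∨ (R ∨ P)) ∧ P) = min(0.6, 0.41) = 0.41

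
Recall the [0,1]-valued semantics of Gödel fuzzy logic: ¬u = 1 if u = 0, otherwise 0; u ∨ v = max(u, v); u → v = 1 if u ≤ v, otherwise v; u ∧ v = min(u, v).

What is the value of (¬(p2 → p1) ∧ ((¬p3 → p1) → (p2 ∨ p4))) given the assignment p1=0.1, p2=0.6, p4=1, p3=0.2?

0.00

(p2 → p1): 0.6 > 0.1, so result = 0.1
¬(p2 → p1): Gödel ¬ of 0.1 = 0 (operand ≠ 0)
¬p3: Gödel ¬ of 0.2 = 0 (operand ≠ 0)
(¬p3 → p1): 0 ≤ 0.1, so result = 1
(p2 ∨ p4) = max(0.6, 1) = 1
((¬p3 → p1) → (p2 ∨ p4)): 1 ≤ 1, so result = 1
(¬(p2 → p1) ∧ ((¬p3 → p1) → (p2 ∨ p4))) = min(0, 1) = 0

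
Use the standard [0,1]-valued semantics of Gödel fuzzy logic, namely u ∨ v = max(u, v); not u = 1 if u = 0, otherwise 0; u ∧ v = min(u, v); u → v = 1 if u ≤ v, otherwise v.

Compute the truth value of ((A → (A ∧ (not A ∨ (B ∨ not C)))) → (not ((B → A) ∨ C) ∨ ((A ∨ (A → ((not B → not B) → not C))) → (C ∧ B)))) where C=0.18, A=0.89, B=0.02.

not A: Gödel ¬ of 0.89 = 0 (operand ≠ 0)
not C: Gödel ¬ of 0.18 = 0 (operand ≠ 0)
(B ∨ not C) = max(0.02, 0) = 0.02
(not A ∨ (B ∨ not C)) = max(0, 0.02) = 0.02
(A ∧ (not A ∨ (B ∨ not C))) = min(0.89, 0.02) = 0.02
(A → (A ∧ (not A ∨ (B ∨ not C)))): 0.89 > 0.02, so result = 0.02
(B → A): 0.02 ≤ 0.89, so result = 1
((B → A) ∨ C) = max(1, 0.18) = 1
not ((B → A) ∨ C): Gödel ¬ of 1 = 0 (operand ≠ 0)
not B: Gödel ¬ of 0.02 = 0 (operand ≠ 0)
not B: Gödel ¬ of 0.02 = 0 (operand ≠ 0)
(not B → not B): 0 ≤ 0, so result = 1
not C: Gödel ¬ of 0.18 = 0 (operand ≠ 0)
((not B → not B) → not C): 1 > 0, so result = 0
(A → ((not B → not B) → not C)): 0.89 > 0, so result = 0
(A ∨ (A → ((not B → not B) → not C))) = max(0.89, 0) = 0.89
(C ∧ B) = min(0.18, 0.02) = 0.02
((A ∨ (A → ((not B → not B) → not C))) → (C ∧ B)): 0.89 > 0.02, so result = 0.02
(not ((B → A) ∨ C) ∨ ((A ∨ (A → ((not B → not B) → not C))) → (C ∧ B))) = max(0, 0.02) = 0.02
((A → (A ∧ (not A ∨ (B ∨ not C)))) → (not ((B → A) ∨ C) ∨ ((A ∨ (A → ((not B → not B) → not C))) → (C ∧ B)))): 0.02 ≤ 0.02, so result = 1

1.00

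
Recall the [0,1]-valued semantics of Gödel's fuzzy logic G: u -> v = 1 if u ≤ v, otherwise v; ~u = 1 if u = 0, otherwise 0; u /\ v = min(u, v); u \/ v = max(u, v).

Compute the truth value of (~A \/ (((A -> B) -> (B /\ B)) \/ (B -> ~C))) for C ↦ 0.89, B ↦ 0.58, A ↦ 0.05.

~A: Gödel ¬ of 0.05 = 0 (operand ≠ 0)
(A -> B): 0.05 ≤ 0.58, so result = 1
(B /\ B) = min(0.58, 0.58) = 0.58
((A -> B) -> (B /\ B)): 1 > 0.58, so result = 0.58
~C: Gödel ¬ of 0.89 = 0 (operand ≠ 0)
(B -> ~C): 0.58 > 0, so result = 0
(((A -> B) -> (B /\ B)) \/ (B -> ~C)) = max(0.58, 0) = 0.58
(~A \/ (((A -> B) -> (B /\ B)) \/ (B -> ~C))) = max(0, 0.58) = 0.58

0.58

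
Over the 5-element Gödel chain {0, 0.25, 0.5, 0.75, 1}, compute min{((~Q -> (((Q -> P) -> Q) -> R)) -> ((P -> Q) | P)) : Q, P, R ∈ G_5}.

0.25

The minimum is attained at Q = 0, P = 0.25, R = 0:
  ~Q: Gödel ¬ of 0 = 1 (operand is 0)
  (Q -> P): 0 ≤ 0.25, so result = 1
  ((Q -> P) -> Q): 1 > 0, so result = 0
  (((Q -> P) -> Q) -> R): 0 ≤ 0, so result = 1
  (~Q -> (((Q -> P) -> Q) -> R)): 1 ≤ 1, so result = 1
  (P -> Q): 0.25 > 0, so result = 0
  ((P -> Q) | P) = max(0, 0.25) = 0.25
  ((~Q -> (((Q -> P) -> Q) -> R)) -> ((P -> Q) | P)): 1 > 0.25, so result = 0.25
Checking all 125 assignments confirms none give a value below 0.25.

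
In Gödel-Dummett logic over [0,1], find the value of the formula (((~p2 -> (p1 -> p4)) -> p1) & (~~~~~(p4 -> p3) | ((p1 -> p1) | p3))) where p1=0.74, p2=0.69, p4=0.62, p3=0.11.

0.74

~p2: Gödel ¬ of 0.69 = 0 (operand ≠ 0)
(p1 -> p4): 0.74 > 0.62, so result = 0.62
(~p2 -> (p1 -> p4)): 0 ≤ 0.62, so result = 1
((~p2 -> (p1 -> p4)) -> p1): 1 > 0.74, so result = 0.74
(p4 -> p3): 0.62 > 0.11, so result = 0.11
~(p4 -> p3): Gödel ¬ of 0.11 = 0 (operand ≠ 0)
~~(p4 -> p3): Gödel ¬ of 0 = 1 (operand is 0)
~~~(p4 -> p3): Gödel ¬ of 1 = 0 (operand ≠ 0)
~~~~(p4 -> p3): Gödel ¬ of 0 = 1 (operand is 0)
~~~~~(p4 -> p3): Gödel ¬ of 1 = 0 (operand ≠ 0)
(p1 -> p1): 0.74 ≤ 0.74, so result = 1
((p1 -> p1) | p3) = max(1, 0.11) = 1
(~~~~~(p4 -> p3) | ((p1 -> p1) | p3)) = max(0, 1) = 1
(((~p2 -> (p1 -> p4)) -> p1) & (~~~~~(p4 -> p3) | ((p1 -> p1) | p3))) = min(0.74, 1) = 0.74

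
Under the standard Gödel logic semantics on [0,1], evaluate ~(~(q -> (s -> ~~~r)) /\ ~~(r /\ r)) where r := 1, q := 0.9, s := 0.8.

~r: Gödel ¬ of 1 = 0 (operand ≠ 0)
~~r: Gödel ¬ of 0 = 1 (operand is 0)
~~~r: Gödel ¬ of 1 = 0 (operand ≠ 0)
(s -> ~~~r): 0.8 > 0, so result = 0
(q -> (s -> ~~~r)): 0.9 > 0, so result = 0
~(q -> (s -> ~~~r)): Gödel ¬ of 0 = 1 (operand is 0)
(r /\ r) = min(1, 1) = 1
~(r /\ r): Gödel ¬ of 1 = 0 (operand ≠ 0)
~~(r /\ r): Gödel ¬ of 0 = 1 (operand is 0)
(~(q -> (s -> ~~~r)) /\ ~~(r /\ r)) = min(1, 1) = 1
~(~(q -> (s -> ~~~r)) /\ ~~(r /\ r)): Gödel ¬ of 1 = 0 (operand ≠ 0)

0.00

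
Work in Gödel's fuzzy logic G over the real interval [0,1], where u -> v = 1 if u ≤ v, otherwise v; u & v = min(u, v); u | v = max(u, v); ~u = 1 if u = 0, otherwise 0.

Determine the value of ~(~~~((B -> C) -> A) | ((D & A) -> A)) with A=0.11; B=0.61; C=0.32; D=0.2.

0.00

(B -> C): 0.61 > 0.32, so result = 0.32
((B -> C) -> A): 0.32 > 0.11, so result = 0.11
~((B -> C) -> A): Gödel ¬ of 0.11 = 0 (operand ≠ 0)
~~((B -> C) -> A): Gödel ¬ of 0 = 1 (operand is 0)
~~~((B -> C) -> A): Gödel ¬ of 1 = 0 (operand ≠ 0)
(D & A) = min(0.2, 0.11) = 0.11
((D & A) -> A): 0.11 ≤ 0.11, so result = 1
(~~~((B -> C) -> A) | ((D & A) -> A)) = max(0, 1) = 1
~(~~~((B -> C) -> A) | ((D & A) -> A)): Gödel ¬ of 1 = 0 (operand ≠ 0)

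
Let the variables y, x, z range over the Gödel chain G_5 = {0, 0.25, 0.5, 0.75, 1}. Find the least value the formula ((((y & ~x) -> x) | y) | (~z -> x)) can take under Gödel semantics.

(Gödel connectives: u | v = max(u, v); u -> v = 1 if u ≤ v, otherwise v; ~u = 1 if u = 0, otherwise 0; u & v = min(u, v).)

The minimum is attained at y = 0.25, x = 0, z = 0:
  ~x: Gödel ¬ of 0 = 1 (operand is 0)
  (y & ~x) = min(0.25, 1) = 0.25
  ((y & ~x) -> x): 0.25 > 0, so result = 0
  (((y & ~x) -> x) | y) = max(0, 0.25) = 0.25
  ~z: Gödel ¬ of 0 = 1 (operand is 0)
  (~z -> x): 1 > 0, so result = 0
  ((((y & ~x) -> x) | y) | (~z -> x)) = max(0.25, 0) = 0.25
Checking all 125 assignments confirms none give a value below 0.25.

0.25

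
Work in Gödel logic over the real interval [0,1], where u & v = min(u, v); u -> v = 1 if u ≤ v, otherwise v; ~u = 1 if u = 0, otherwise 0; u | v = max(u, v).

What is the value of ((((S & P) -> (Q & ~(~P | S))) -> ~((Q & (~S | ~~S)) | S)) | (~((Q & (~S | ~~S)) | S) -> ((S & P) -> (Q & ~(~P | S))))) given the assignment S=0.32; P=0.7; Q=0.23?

1.00

(S & P) = min(0.32, 0.7) = 0.32
~P: Gödel ¬ of 0.7 = 0 (operand ≠ 0)
(~P | S) = max(0, 0.32) = 0.32
~(~P | S): Gödel ¬ of 0.32 = 0 (operand ≠ 0)
(Q & ~(~P | S)) = min(0.23, 0) = 0
((S & P) -> (Q & ~(~P | S))): 0.32 > 0, so result = 0
~S: Gödel ¬ of 0.32 = 0 (operand ≠ 0)
~S: Gödel ¬ of 0.32 = 0 (operand ≠ 0)
~~S: Gödel ¬ of 0 = 1 (operand is 0)
(~S | ~~S) = max(0, 1) = 1
(Q & (~S | ~~S)) = min(0.23, 1) = 0.23
((Q & (~S | ~~S)) | S) = max(0.23, 0.32) = 0.32
~((Q & (~S | ~~S)) | S): Gödel ¬ of 0.32 = 0 (operand ≠ 0)
(((S & P) -> (Q & ~(~P | S))) -> ~((Q & (~S | ~~S)) | S)): 0 ≤ 0, so result = 1
~S: Gödel ¬ of 0.32 = 0 (operand ≠ 0)
~S: Gödel ¬ of 0.32 = 0 (operand ≠ 0)
~~S: Gödel ¬ of 0 = 1 (operand is 0)
(~S | ~~S) = max(0, 1) = 1
(Q & (~S | ~~S)) = min(0.23, 1) = 0.23
((Q & (~S | ~~S)) | S) = max(0.23, 0.32) = 0.32
~((Q & (~S | ~~S)) | S): Gödel ¬ of 0.32 = 0 (operand ≠ 0)
(S & P) = min(0.32, 0.7) = 0.32
~P: Gödel ¬ of 0.7 = 0 (operand ≠ 0)
(~P | S) = max(0, 0.32) = 0.32
~(~P | S): Gödel ¬ of 0.32 = 0 (operand ≠ 0)
(Q & ~(~P | S)) = min(0.23, 0) = 0
((S & P) -> (Q & ~(~P | S))): 0.32 > 0, so result = 0
(~((Q & (~S | ~~S)) | S) -> ((S & P) -> (Q & ~(~P | S)))): 0 ≤ 0, so result = 1
((((S & P) -> (Q & ~(~P | S))) -> ~((Q & (~S | ~~S)) | S)) | (~((Q & (~S | ~~S)) | S) -> ((S & P) -> (Q & ~(~P | S))))) = max(1, 1) = 1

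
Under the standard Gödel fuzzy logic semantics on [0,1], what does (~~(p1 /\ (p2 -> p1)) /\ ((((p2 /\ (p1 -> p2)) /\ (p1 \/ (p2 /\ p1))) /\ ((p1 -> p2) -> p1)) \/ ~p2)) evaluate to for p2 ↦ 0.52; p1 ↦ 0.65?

(p2 -> p1): 0.52 ≤ 0.65, so result = 1
(p1 /\ (p2 -> p1)) = min(0.65, 1) = 0.65
~(p1 /\ (p2 -> p1)): Gödel ¬ of 0.65 = 0 (operand ≠ 0)
~~(p1 /\ (p2 -> p1)): Gödel ¬ of 0 = 1 (operand is 0)
(p1 -> p2): 0.65 > 0.52, so result = 0.52
(p2 /\ (p1 -> p2)) = min(0.52, 0.52) = 0.52
(p2 /\ p1) = min(0.52, 0.65) = 0.52
(p1 \/ (p2 /\ p1)) = max(0.65, 0.52) = 0.65
((p2 /\ (p1 -> p2)) /\ (p1 \/ (p2 /\ p1))) = min(0.52, 0.65) = 0.52
(p1 -> p2): 0.65 > 0.52, so result = 0.52
((p1 -> p2) -> p1): 0.52 ≤ 0.65, so result = 1
(((p2 /\ (p1 -> p2)) /\ (p1 \/ (p2 /\ p1))) /\ ((p1 -> p2) -> p1)) = min(0.52, 1) = 0.52
~p2: Gödel ¬ of 0.52 = 0 (operand ≠ 0)
((((p2 /\ (p1 -> p2)) /\ (p1 \/ (p2 /\ p1))) /\ ((p1 -> p2) -> p1)) \/ ~p2) = max(0.52, 0) = 0.52
(~~(p1 /\ (p2 -> p1)) /\ ((((p2 /\ (p1 -> p2)) /\ (p1 \/ (p2 /\ p1))) /\ ((p1 -> p2) -> p1)) \/ ~p2)) = min(1, 0.52) = 0.52

0.52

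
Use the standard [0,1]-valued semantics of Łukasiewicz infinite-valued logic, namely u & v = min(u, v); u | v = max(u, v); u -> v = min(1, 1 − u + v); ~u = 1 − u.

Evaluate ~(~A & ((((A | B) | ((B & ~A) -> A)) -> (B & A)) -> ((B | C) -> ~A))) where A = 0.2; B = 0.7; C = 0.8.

~A: Łukasiewicz ¬ gives 1 − 0.2 = 0.8
(A | B) = max(0.2, 0.7) = 0.7
~A: Łukasiewicz ¬ gives 1 − 0.2 = 0.8
(B & ~A) = min(0.7, 0.8) = 0.7
((B & ~A) -> A): min(1, 1 − 0.7 + 0.2) = 0.5
((A | B) | ((B & ~A) -> A)) = max(0.7, 0.5) = 0.7
(B & A) = min(0.7, 0.2) = 0.2
(((A | B) | ((B & ~A) -> A)) -> (B & A)): min(1, 1 − 0.7 + 0.2) = 0.5
(B | C) = max(0.7, 0.8) = 0.8
~A: Łukasiewicz ¬ gives 1 − 0.2 = 0.8
((B | C) -> ~A): min(1, 1 − 0.8 + 0.8) = 1
((((A | B) | ((B & ~A) -> A)) -> (B & A)) -> ((B | C) -> ~A)): min(1, 1 − 0.5 + 1) = 1
(~A & ((((A | B) | ((B & ~A) -> A)) -> (B & A)) -> ((B | C) -> ~A))) = min(0.8, 1) = 0.8
~(~A & ((((A | B) | ((B & ~A) -> A)) -> (B & A)) -> ((B | C) -> ~A))): Łukasiewicz ¬ gives 1 − 0.8 = 0.2

0.20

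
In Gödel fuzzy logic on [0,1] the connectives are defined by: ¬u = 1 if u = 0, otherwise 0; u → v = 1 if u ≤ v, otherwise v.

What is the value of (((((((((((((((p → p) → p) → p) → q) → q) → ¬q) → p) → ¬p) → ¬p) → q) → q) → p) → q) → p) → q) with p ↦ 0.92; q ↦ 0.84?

(p → p): 0.92 ≤ 0.92, so result = 1
((p → p) → p): 1 > 0.92, so result = 0.92
(((p → p) → p) → p): 0.92 ≤ 0.92, so result = 1
((((p → p) → p) → p) → q): 1 > 0.84, so result = 0.84
(((((p → p) → p) → p) → q) → q): 0.84 ≤ 0.84, so result = 1
¬q: Gödel ¬ of 0.84 = 0 (operand ≠ 0)
((((((p → p) → p) → p) → q) → q) → ¬q): 1 > 0, so result = 0
(((((((p → p) → p) → p) → q) → q) → ¬q) → p): 0 ≤ 0.92, so result = 1
¬p: Gödel ¬ of 0.92 = 0 (operand ≠ 0)
((((((((p → p) → p) → p) → q) → q) → ¬q) → p) → ¬p): 1 > 0, so result = 0
¬p: Gödel ¬ of 0.92 = 0 (operand ≠ 0)
(((((((((p → p) → p) → p) → q) → q) → ¬q) → p) → ¬p) → ¬p): 0 ≤ 0, so result = 1
((((((((((p → p) → p) → p) → q) → q) → ¬q) → p) → ¬p) → ¬p) → q): 1 > 0.84, so result = 0.84
(((((((((((p → p) → p) → p) → q) → q) → ¬q) → p) → ¬p) → ¬p) → q) → q): 0.84 ≤ 0.84, so result = 1
((((((((((((p → p) → p) → p) → q) → q) → ¬q) → p) → ¬p) → ¬p) → q) → q) → p): 1 > 0.92, so result = 0.92
(((((((((((((p → p) → p) → p) → q) → q) → ¬q) → p) → ¬p) → ¬p) → q) → q) → p) → q): 0.92 > 0.84, so result = 0.84
((((((((((((((p → p) → p) → p) → q) → q) → ¬q) → p) → ¬p) → ¬p) → q) → q) → p) → q) → p): 0.84 ≤ 0.92, so result = 1
(((((((((((((((p → p) → p) → p) → q) → q) → ¬q) → p) → ¬p) → ¬p) → q) → q) → p) → q) → p) → q): 1 > 0.84, so result = 0.84

0.84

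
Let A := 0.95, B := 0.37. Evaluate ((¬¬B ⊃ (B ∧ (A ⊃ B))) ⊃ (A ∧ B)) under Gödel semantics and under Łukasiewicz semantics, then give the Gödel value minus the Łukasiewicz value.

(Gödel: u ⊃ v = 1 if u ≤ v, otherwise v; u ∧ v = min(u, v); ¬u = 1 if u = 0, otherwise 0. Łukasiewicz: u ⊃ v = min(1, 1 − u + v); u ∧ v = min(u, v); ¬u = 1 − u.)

Gödel evaluation:
  ¬B: Gödel ¬ of 0.37 = 0 (operand ≠ 0)
  ¬¬B: Gödel ¬ of 0 = 1 (operand is 0)
  (A ⊃ B): 0.95 > 0.37, so result = 0.37
  (B ∧ (A ⊃ B)) = min(0.37, 0.37) = 0.37
  (¬¬B ⊃ (B ∧ (A ⊃ B))): 1 > 0.37, so result = 0.37
  (A ∧ B) = min(0.95, 0.37) = 0.37
  ((¬¬B ⊃ (B ∧ (A ⊃ B))) ⊃ (A ∧ B)): 0.37 ≤ 0.37, so result = 1
  Gödel value = 1
Łukasiewicz evaluation:
  ¬B: Łukasiewicz ¬ gives 1 − 0.37 = 0.63
  ¬¬B: Łukasiewicz ¬ gives 1 − 0.63 = 0.37
  (A ⊃ B): min(1, 1 − 0.95 + 0.37) = 0.42
  (B ∧ (A ⊃ B)) = min(0.37, 0.42) = 0.37
  (¬¬B ⊃ (B ∧ (A ⊃ B))): min(1, 1 − 0.37 + 0.37) = 1
  (A ∧ B) = min(0.95, 0.37) = 0.37
  ((¬¬B ⊃ (B ∧ (A ⊃ B))) ⊃ (A ∧ B)): min(1, 1 − 1 + 0.37) = 0.37
  Łukasiewicz value = 0.37
Difference: 1 − 0.37 = 0.63

0.63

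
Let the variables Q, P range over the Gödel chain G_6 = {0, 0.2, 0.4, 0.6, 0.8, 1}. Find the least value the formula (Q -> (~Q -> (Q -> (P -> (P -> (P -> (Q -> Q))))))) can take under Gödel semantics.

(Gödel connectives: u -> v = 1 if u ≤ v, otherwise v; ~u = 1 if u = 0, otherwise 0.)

1.00

Every assignment gives 1. For instance at Q = 0, P = 0:
  ~Q: Gödel ¬ of 0 = 1 (operand is 0)
  (Q -> Q): 0 ≤ 0, so result = 1
  (P -> (Q -> Q)): 0 ≤ 1, so result = 1
  (P -> (P -> (Q -> Q))): 0 ≤ 1, so result = 1
  (P -> (P -> (P -> (Q -> Q)))): 0 ≤ 1, so result = 1
  (Q -> (P -> (P -> (P -> (Q -> Q))))): 0 ≤ 1, so result = 1
  (~Q -> (Q -> (P -> (P -> (P -> (Q -> Q)))))): 1 ≤ 1, so result = 1
  (Q -> (~Q -> (Q -> (P -> (P -> (P -> (Q -> Q))))))): 0 ≤ 1, so result = 1
All 36 assignments give value 1 — the formula is a G_6-tautology.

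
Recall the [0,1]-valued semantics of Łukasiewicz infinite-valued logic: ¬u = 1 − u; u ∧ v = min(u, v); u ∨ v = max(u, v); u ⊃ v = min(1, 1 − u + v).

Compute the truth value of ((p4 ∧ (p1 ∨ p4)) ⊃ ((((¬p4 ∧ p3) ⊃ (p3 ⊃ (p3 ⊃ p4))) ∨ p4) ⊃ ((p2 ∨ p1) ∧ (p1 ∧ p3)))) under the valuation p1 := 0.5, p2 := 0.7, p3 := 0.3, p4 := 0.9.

0.40

(p1 ∨ p4) = max(0.5, 0.9) = 0.9
(p4 ∧ (p1 ∨ p4)) = min(0.9, 0.9) = 0.9
¬p4: Łukasiewicz ¬ gives 1 − 0.9 = 0.1
(¬p4 ∧ p3) = min(0.1, 0.3) = 0.1
(p3 ⊃ p4): min(1, 1 − 0.3 + 0.9) = 1
(p3 ⊃ (p3 ⊃ p4)): min(1, 1 − 0.3 + 1) = 1
((¬p4 ∧ p3) ⊃ (p3 ⊃ (p3 ⊃ p4))): min(1, 1 − 0.1 + 1) = 1
(((¬p4 ∧ p3) ⊃ (p3 ⊃ (p3 ⊃ p4))) ∨ p4) = max(1, 0.9) = 1
(p2 ∨ p1) = max(0.7, 0.5) = 0.7
(p1 ∧ p3) = min(0.5, 0.3) = 0.3
((p2 ∨ p1) ∧ (p1 ∧ p3)) = min(0.7, 0.3) = 0.3
((((¬p4 ∧ p3) ⊃ (p3 ⊃ (p3 ⊃ p4))) ∨ p4) ⊃ ((p2 ∨ p1) ∧ (p1 ∧ p3))): min(1, 1 − 1 + 0.3) = 0.3
((p4 ∧ (p1 ∨ p4)) ⊃ ((((¬p4 ∧ p3) ⊃ (p3 ⊃ (p3 ⊃ p4))) ∨ p4) ⊃ ((p2 ∨ p1) ∧ (p1 ∧ p3)))): min(1, 1 − 0.9 + 0.3) = 0.4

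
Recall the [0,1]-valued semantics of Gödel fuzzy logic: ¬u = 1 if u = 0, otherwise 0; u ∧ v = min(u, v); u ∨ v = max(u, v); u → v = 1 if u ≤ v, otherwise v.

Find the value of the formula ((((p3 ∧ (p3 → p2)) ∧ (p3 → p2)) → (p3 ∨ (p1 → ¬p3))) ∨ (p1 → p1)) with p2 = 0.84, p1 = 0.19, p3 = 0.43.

1.00

(p3 → p2): 0.43 ≤ 0.84, so result = 1
(p3 ∧ (p3 → p2)) = min(0.43, 1) = 0.43
(p3 → p2): 0.43 ≤ 0.84, so result = 1
((p3 ∧ (p3 → p2)) ∧ (p3 → p2)) = min(0.43, 1) = 0.43
¬p3: Gödel ¬ of 0.43 = 0 (operand ≠ 0)
(p1 → ¬p3): 0.19 > 0, so result = 0
(p3 ∨ (p1 → ¬p3)) = max(0.43, 0) = 0.43
(((p3 ∧ (p3 → p2)) ∧ (p3 → p2)) → (p3 ∨ (p1 → ¬p3))): 0.43 ≤ 0.43, so result = 1
(p1 → p1): 0.19 ≤ 0.19, so result = 1
((((p3 ∧ (p3 → p2)) ∧ (p3 → p2)) → (p3 ∨ (p1 → ¬p3))) ∨ (p1 → p1)) = max(1, 1) = 1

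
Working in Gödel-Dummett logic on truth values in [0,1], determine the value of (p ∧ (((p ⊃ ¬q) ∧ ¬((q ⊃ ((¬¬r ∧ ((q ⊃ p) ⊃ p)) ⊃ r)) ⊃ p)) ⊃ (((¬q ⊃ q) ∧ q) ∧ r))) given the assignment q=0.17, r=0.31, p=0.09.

0.09

¬q: Gödel ¬ of 0.17 = 0 (operand ≠ 0)
(p ⊃ ¬q): 0.09 > 0, so result = 0
¬r: Gödel ¬ of 0.31 = 0 (operand ≠ 0)
¬¬r: Gödel ¬ of 0 = 1 (operand is 0)
(q ⊃ p): 0.17 > 0.09, so result = 0.09
((q ⊃ p) ⊃ p): 0.09 ≤ 0.09, so result = 1
(¬¬r ∧ ((q ⊃ p) ⊃ p)) = min(1, 1) = 1
((¬¬r ∧ ((q ⊃ p) ⊃ p)) ⊃ r): 1 > 0.31, so result = 0.31
(q ⊃ ((¬¬r ∧ ((q ⊃ p) ⊃ p)) ⊃ r)): 0.17 ≤ 0.31, so result = 1
((q ⊃ ((¬¬r ∧ ((q ⊃ p) ⊃ p)) ⊃ r)) ⊃ p): 1 > 0.09, so result = 0.09
¬((q ⊃ ((¬¬r ∧ ((q ⊃ p) ⊃ p)) ⊃ r)) ⊃ p): Gödel ¬ of 0.09 = 0 (operand ≠ 0)
((p ⊃ ¬q) ∧ ¬((q ⊃ ((¬¬r ∧ ((q ⊃ p) ⊃ p)) ⊃ r)) ⊃ p)) = min(0, 0) = 0
¬q: Gödel ¬ of 0.17 = 0 (operand ≠ 0)
(¬q ⊃ q): 0 ≤ 0.17, so result = 1
((¬q ⊃ q) ∧ q) = min(1, 0.17) = 0.17
(((¬q ⊃ q) ∧ q) ∧ r) = min(0.17, 0.31) = 0.17
(((p ⊃ ¬q) ∧ ¬((q ⊃ ((¬¬r ∧ ((q ⊃ p) ⊃ p)) ⊃ r)) ⊃ p)) ⊃ (((¬q ⊃ q) ∧ q) ∧ r)): 0 ≤ 0.17, so result = 1
(p ∧ (((p ⊃ ¬q) ∧ ¬((q ⊃ ((¬¬r ∧ ((q ⊃ p) ⊃ p)) ⊃ r)) ⊃ p)) ⊃ (((¬q ⊃ q) ∧ q) ∧ r))) = min(0.09, 1) = 0.09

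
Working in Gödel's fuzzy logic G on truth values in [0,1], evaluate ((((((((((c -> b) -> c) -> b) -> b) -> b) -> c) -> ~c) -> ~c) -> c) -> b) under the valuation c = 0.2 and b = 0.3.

1.00

(c -> b): 0.2 ≤ 0.3, so result = 1
((c -> b) -> c): 1 > 0.2, so result = 0.2
(((c -> b) -> c) -> b): 0.2 ≤ 0.3, so result = 1
((((c -> b) -> c) -> b) -> b): 1 > 0.3, so result = 0.3
(((((c -> b) -> c) -> b) -> b) -> b): 0.3 ≤ 0.3, so result = 1
((((((c -> b) -> c) -> b) -> b) -> b) -> c): 1 > 0.2, so result = 0.2
~c: Gödel ¬ of 0.2 = 0 (operand ≠ 0)
(((((((c -> b) -> c) -> b) -> b) -> b) -> c) -> ~c): 0.2 > 0, so result = 0
~c: Gödel ¬ of 0.2 = 0 (operand ≠ 0)
((((((((c -> b) -> c) -> b) -> b) -> b) -> c) -> ~c) -> ~c): 0 ≤ 0, so result = 1
(((((((((c -> b) -> c) -> b) -> b) -> b) -> c) -> ~c) -> ~c) -> c): 1 > 0.2, so result = 0.2
((((((((((c -> b) -> c) -> b) -> b) -> b) -> c) -> ~c) -> ~c) -> c) -> b): 0.2 ≤ 0.3, so result = 1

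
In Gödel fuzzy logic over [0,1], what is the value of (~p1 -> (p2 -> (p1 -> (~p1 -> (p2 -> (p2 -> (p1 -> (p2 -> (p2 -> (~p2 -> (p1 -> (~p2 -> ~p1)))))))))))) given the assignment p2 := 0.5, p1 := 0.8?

1.00

~p1: Gödel ¬ of 0.8 = 0 (operand ≠ 0)
~p1: Gödel ¬ of 0.8 = 0 (operand ≠ 0)
~p2: Gödel ¬ of 0.5 = 0 (operand ≠ 0)
~p2: Gödel ¬ of 0.5 = 0 (operand ≠ 0)
~p1: Gödel ¬ of 0.8 = 0 (operand ≠ 0)
(~p2 -> ~p1): 0 ≤ 0, so result = 1
(p1 -> (~p2 -> ~p1)): 0.8 ≤ 1, so result = 1
(~p2 -> (p1 -> (~p2 -> ~p1))): 0 ≤ 1, so result = 1
(p2 -> (~p2 -> (p1 -> (~p2 -> ~p1)))): 0.5 ≤ 1, so result = 1
(p2 -> (p2 -> (~p2 -> (p1 -> (~p2 -> ~p1))))): 0.5 ≤ 1, so result = 1
(p1 -> (p2 -> (p2 -> (~p2 -> (p1 -> (~p2 -> ~p1)))))): 0.8 ≤ 1, so result = 1
(p2 -> (p1 -> (p2 -> (p2 -> (~p2 -> (p1 -> (~p2 -> ~p1))))))): 0.5 ≤ 1, so result = 1
(p2 -> (p2 -> (p1 -> (p2 -> (p2 -> (~p2 -> (p1 -> (~p2 -> ~p1)))))))): 0.5 ≤ 1, so result = 1
(~p1 -> (p2 -> (p2 -> (p1 -> (p2 -> (p2 -> (~p2 -> (p1 -> (~p2 -> ~p1))))))))): 0 ≤ 1, so result = 1
(p1 -> (~p1 -> (p2 -> (p2 -> (p1 -> (p2 -> (p2 -> (~p2 -> (p1 -> (~p2 -> ~p1)))))))))): 0.8 ≤ 1, so result = 1
(p2 -> (p1 -> (~p1 -> (p2 -> (p2 -> (p1 -> (p2 -> (p2 -> (~p2 -> (p1 -> (~p2 -> ~p1))))))))))): 0.5 ≤ 1, so result = 1
(~p1 -> (p2 -> (p1 -> (~p1 -> (p2 -> (p2 -> (p1 -> (p2 -> (p2 -> (~p2 -> (p1 -> (~p2 -> ~p1)))))))))))): 0 ≤ 1, so result = 1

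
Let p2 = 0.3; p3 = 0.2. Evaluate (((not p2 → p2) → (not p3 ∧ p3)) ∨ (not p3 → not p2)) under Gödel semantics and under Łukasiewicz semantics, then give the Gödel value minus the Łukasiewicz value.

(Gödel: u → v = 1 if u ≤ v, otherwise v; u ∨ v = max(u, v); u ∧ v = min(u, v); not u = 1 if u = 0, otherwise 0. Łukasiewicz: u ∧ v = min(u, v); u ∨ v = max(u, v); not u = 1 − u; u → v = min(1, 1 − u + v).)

Gödel evaluation:
  not p2: Gödel ¬ of 0.3 = 0 (operand ≠ 0)
  (not p2 → p2): 0 ≤ 0.3, so result = 1
  not p3: Gödel ¬ of 0.2 = 0 (operand ≠ 0)
  (not p3 ∧ p3) = min(0, 0.2) = 0
  ((not p2 → p2) → (not p3 ∧ p3)): 1 > 0, so result = 0
  not p3: Gödel ¬ of 0.2 = 0 (operand ≠ 0)
  not p2: Gödel ¬ of 0.3 = 0 (operand ≠ 0)
  (not p3 → not p2): 0 ≤ 0, so result = 1
  (((not p2 → p2) → (not p3 ∧ p3)) ∨ (not p3 → not p2)) = max(0, 1) = 1
  Gödel value = 1
Łukasiewicz evaluation:
  not p2: Łukasiewicz ¬ gives 1 − 0.3 = 0.7
  (not p2 → p2): min(1, 1 − 0.7 + 0.3) = 0.6
  not p3: Łukasiewicz ¬ gives 1 − 0.2 = 0.8
  (not p3 ∧ p3) = min(0.8, 0.2) = 0.2
  ((not p2 → p2) → (not p3 ∧ p3)): min(1, 1 − 0.6 + 0.2) = 0.6
  not p3: Łukasiewicz ¬ gives 1 − 0.2 = 0.8
  not p2: Łukasiewicz ¬ gives 1 − 0.3 = 0.7
  (not p3 → not p2): min(1, 1 − 0.8 + 0.7) = 0.9
  (((not p2 → p2) → (not p3 ∧ p3)) ∨ (not p3 → not p2)) = max(0.6, 0.9) = 0.9
  Łukasiewicz value = 0.9
Difference: 1 − 0.9 = 0.10

0.10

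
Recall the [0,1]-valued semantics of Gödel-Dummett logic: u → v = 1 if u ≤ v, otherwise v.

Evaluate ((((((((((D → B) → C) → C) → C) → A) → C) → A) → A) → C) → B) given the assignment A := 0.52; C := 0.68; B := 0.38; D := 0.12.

0.38

(D → B): 0.12 ≤ 0.38, so result = 1
((D → B) → C): 1 > 0.68, so result = 0.68
(((D → B) → C) → C): 0.68 ≤ 0.68, so result = 1
((((D → B) → C) → C) → C): 1 > 0.68, so result = 0.68
(((((D → B) → C) → C) → C) → A): 0.68 > 0.52, so result = 0.52
((((((D → B) → C) → C) → C) → A) → C): 0.52 ≤ 0.68, so result = 1
(((((((D → B) → C) → C) → C) → A) → C) → A): 1 > 0.52, so result = 0.52
((((((((D → B) → C) → C) → C) → A) → C) → A) → A): 0.52 ≤ 0.52, so result = 1
(((((((((D → B) → C) → C) → C) → A) → C) → A) → A) → C): 1 > 0.68, so result = 0.68
((((((((((D → B) → C) → C) → C) → A) → C) → A) → A) → C) → B): 0.68 > 0.38, so result = 0.38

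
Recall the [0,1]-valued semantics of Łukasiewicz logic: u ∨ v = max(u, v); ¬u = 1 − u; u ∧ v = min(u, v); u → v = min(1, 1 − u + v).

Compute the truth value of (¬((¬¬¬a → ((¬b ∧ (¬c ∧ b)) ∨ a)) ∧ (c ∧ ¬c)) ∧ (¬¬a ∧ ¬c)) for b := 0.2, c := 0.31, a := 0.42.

0.42

¬a: Łukasiewicz ¬ gives 1 − 0.42 = 0.58
¬¬a: Łukasiewicz ¬ gives 1 − 0.58 = 0.42
¬¬¬a: Łukasiewicz ¬ gives 1 − 0.42 = 0.58
¬b: Łukasiewicz ¬ gives 1 − 0.2 = 0.8
¬c: Łukasiewicz ¬ gives 1 − 0.31 = 0.69
(¬c ∧ b) = min(0.69, 0.2) = 0.2
(¬b ∧ (¬c ∧ b)) = min(0.8, 0.2) = 0.2
((¬b ∧ (¬c ∧ b)) ∨ a) = max(0.2, 0.42) = 0.42
(¬¬¬a → ((¬b ∧ (¬c ∧ b)) ∨ a)): min(1, 1 − 0.58 + 0.42) = 0.84
¬c: Łukasiewicz ¬ gives 1 − 0.31 = 0.69
(c ∧ ¬c) = min(0.31, 0.69) = 0.31
((¬¬¬a → ((¬b ∧ (¬c ∧ b)) ∨ a)) ∧ (c ∧ ¬c)) = min(0.84, 0.31) = 0.31
¬((¬¬¬a → ((¬b ∧ (¬c ∧ b)) ∨ a)) ∧ (c ∧ ¬c)): Łukasiewicz ¬ gives 1 − 0.31 = 0.69
¬a: Łukasiewicz ¬ gives 1 − 0.42 = 0.58
¬¬a: Łukasiewicz ¬ gives 1 − 0.58 = 0.42
¬c: Łukasiewicz ¬ gives 1 − 0.31 = 0.69
(¬¬a ∧ ¬c) = min(0.42, 0.69) = 0.42
(¬((¬¬¬a → ((¬b ∧ (¬c ∧ b)) ∨ a)) ∧ (c ∧ ¬c)) ∧ (¬¬a ∧ ¬c)) = min(0.69, 0.42) = 0.42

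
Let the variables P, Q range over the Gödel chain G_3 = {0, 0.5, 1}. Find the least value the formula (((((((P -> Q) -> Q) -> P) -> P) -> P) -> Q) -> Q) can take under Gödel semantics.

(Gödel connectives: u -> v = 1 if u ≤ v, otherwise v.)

The minimum is attained at P = 0, Q = 0.5:
  (P -> Q): 0 ≤ 0.5, so result = 1
  ((P -> Q) -> Q): 1 > 0.5, so result = 0.5
  (((P -> Q) -> Q) -> P): 0.5 > 0, so result = 0
  ((((P -> Q) -> Q) -> P) -> P): 0 ≤ 0, so result = 1
  (((((P -> Q) -> Q) -> P) -> P) -> P): 1 > 0, so result = 0
  ((((((P -> Q) -> Q) -> P) -> P) -> P) -> Q): 0 ≤ 0.5, so result = 1
  (((((((P -> Q) -> Q) -> P) -> P) -> P) -> Q) -> Q): 1 > 0.5, so result = 0.5
Checking all 9 assignments confirms none give a value below 0.50.

0.50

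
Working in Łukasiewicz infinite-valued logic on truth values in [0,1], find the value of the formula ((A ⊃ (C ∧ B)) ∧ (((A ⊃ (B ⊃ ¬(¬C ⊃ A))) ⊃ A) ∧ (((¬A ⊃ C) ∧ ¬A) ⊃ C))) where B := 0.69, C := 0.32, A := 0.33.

(C ∧ B) = min(0.32, 0.69) = 0.32
(A ⊃ (C ∧ B)): min(1, 1 − 0.33 + 0.32) = 0.99
¬C: Łukasiewicz ¬ gives 1 − 0.32 = 0.68
(¬C ⊃ A): min(1, 1 − 0.68 + 0.33) = 0.65
¬(¬C ⊃ A): Łukasiewicz ¬ gives 1 − 0.65 = 0.35
(B ⊃ ¬(¬C ⊃ A)): min(1, 1 − 0.69 + 0.35) = 0.66
(A ⊃ (B ⊃ ¬(¬C ⊃ A))): min(1, 1 − 0.33 + 0.66) = 1
((A ⊃ (B ⊃ ¬(¬C ⊃ A))) ⊃ A): min(1, 1 − 1 + 0.33) = 0.33
¬A: Łukasiewicz ¬ gives 1 − 0.33 = 0.67
(¬A ⊃ C): min(1, 1 − 0.67 + 0.32) = 0.65
¬A: Łukasiewicz ¬ gives 1 − 0.33 = 0.67
((¬A ⊃ C) ∧ ¬A) = min(0.65, 0.67) = 0.65
(((¬A ⊃ C) ∧ ¬A) ⊃ C): min(1, 1 − 0.65 + 0.32) = 0.67
(((A ⊃ (B ⊃ ¬(¬C ⊃ A))) ⊃ A) ∧ (((¬A ⊃ C) ∧ ¬A) ⊃ C)) = min(0.33, 0.67) = 0.33
((A ⊃ (C ∧ B)) ∧ (((A ⊃ (B ⊃ ¬(¬C ⊃ A))) ⊃ A) ∧ (((¬A ⊃ C) ∧ ¬A) ⊃ C))) = min(0.99, 0.33) = 0.33

0.33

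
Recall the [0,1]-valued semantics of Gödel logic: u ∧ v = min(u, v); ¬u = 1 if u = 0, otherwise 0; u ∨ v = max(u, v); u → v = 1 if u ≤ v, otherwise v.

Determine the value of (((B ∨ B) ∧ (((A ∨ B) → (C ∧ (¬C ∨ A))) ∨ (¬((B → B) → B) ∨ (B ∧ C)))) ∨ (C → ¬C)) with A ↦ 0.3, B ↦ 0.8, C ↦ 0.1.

(B ∨ B) = max(0.8, 0.8) = 0.8
(A ∨ B) = max(0.3, 0.8) = 0.8
¬C: Gödel ¬ of 0.1 = 0 (operand ≠ 0)
(¬C ∨ A) = max(0, 0.3) = 0.3
(C ∧ (¬C ∨ A)) = min(0.1, 0.3) = 0.1
((A ∨ B) → (C ∧ (¬C ∨ A))): 0.8 > 0.1, so result = 0.1
(B → B): 0.8 ≤ 0.8, so result = 1
((B → B) → B): 1 > 0.8, so result = 0.8
¬((B → B) → B): Gödel ¬ of 0.8 = 0 (operand ≠ 0)
(B ∧ C) = min(0.8, 0.1) = 0.1
(¬((B → B) → B) ∨ (B ∧ C)) = max(0, 0.1) = 0.1
(((A ∨ B) → (C ∧ (¬C ∨ A))) ∨ (¬((B → B) → B) ∨ (B ∧ C))) = max(0.1, 0.1) = 0.1
((B ∨ B) ∧ (((A ∨ B) → (C ∧ (¬C ∨ A))) ∨ (¬((B → B) → B) ∨ (B ∧ C)))) = min(0.8, 0.1) = 0.1
¬C: Gödel ¬ of 0.1 = 0 (operand ≠ 0)
(C → ¬C): 0.1 > 0, so result = 0
(((B ∨ B) ∧ (((A ∨ B) → (C ∧ (¬C ∨ A))) ∨ (¬((B → B) → B) ∨ (B ∧ C)))) ∨ (C → ¬C)) = max(0.1, 0) = 0.1

0.10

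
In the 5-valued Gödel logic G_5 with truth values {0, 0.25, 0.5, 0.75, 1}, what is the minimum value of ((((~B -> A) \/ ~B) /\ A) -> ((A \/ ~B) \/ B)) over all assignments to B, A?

Every assignment gives 1. For instance at B = 0, A = 0:
  ~B: Gödel ¬ of 0 = 1 (operand is 0)
  (~B -> A): 1 > 0, so result = 0
  ~B: Gödel ¬ of 0 = 1 (operand is 0)
  ((~B -> A) \/ ~B) = max(0, 1) = 1
  (((~B -> A) \/ ~B) /\ A) = min(1, 0) = 0
  ~B: Gödel ¬ of 0 = 1 (operand is 0)
  (A \/ ~B) = max(0, 1) = 1
  ((A \/ ~B) \/ B) = max(1, 0) = 1
  ((((~B -> A) \/ ~B) /\ A) -> ((A \/ ~B) \/ B)): 0 ≤ 1, so result = 1
All 25 assignments give value 1 — the formula is a G_5-tautology.

1.00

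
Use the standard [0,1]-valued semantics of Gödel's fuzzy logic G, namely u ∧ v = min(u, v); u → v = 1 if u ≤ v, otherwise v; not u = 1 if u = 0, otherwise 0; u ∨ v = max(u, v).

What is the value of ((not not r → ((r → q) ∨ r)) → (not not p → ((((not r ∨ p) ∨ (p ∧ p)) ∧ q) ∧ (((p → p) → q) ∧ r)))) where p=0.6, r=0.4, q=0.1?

0.10

not r: Gödel ¬ of 0.4 = 0 (operand ≠ 0)
not not r: Gödel ¬ of 0 = 1 (operand is 0)
(r → q): 0.4 > 0.1, so result = 0.1
((r → q) ∨ r) = max(0.1, 0.4) = 0.4
(not not r → ((r → q) ∨ r)): 1 > 0.4, so result = 0.4
not p: Gödel ¬ of 0.6 = 0 (operand ≠ 0)
not not p: Gödel ¬ of 0 = 1 (operand is 0)
not r: Gödel ¬ of 0.4 = 0 (operand ≠ 0)
(not r ∨ p) = max(0, 0.6) = 0.6
(p ∧ p) = min(0.6, 0.6) = 0.6
((not r ∨ p) ∨ (p ∧ p)) = max(0.6, 0.6) = 0.6
(((not r ∨ p) ∨ (p ∧ p)) ∧ q) = min(0.6, 0.1) = 0.1
(p → p): 0.6 ≤ 0.6, so result = 1
((p → p) → q): 1 > 0.1, so result = 0.1
(((p → p) → q) ∧ r) = min(0.1, 0.4) = 0.1
((((not r ∨ p) ∨ (p ∧ p)) ∧ q) ∧ (((p → p) → q) ∧ r)) = min(0.1, 0.1) = 0.1
(not not p → ((((not r ∨ p) ∨ (p ∧ p)) ∧ q) ∧ (((p → p) → q) ∧ r))): 1 > 0.1, so result = 0.1
((not not r → ((r → q) ∨ r)) → (not not p → ((((not r ∨ p) ∨ (p ∧ p)) ∧ q) ∧ (((p → p) → q) ∧ r)))): 0.4 > 0.1, so result = 0.1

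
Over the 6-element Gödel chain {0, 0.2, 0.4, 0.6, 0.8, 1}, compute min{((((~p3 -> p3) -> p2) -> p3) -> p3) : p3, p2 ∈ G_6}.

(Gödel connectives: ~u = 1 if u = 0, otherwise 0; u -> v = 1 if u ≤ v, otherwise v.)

The minimum is attained at p3 = 0.2, p2 = 0:
  ~p3: Gödel ¬ of 0.2 = 0 (operand ≠ 0)
  (~p3 -> p3): 0 ≤ 0.2, so result = 1
  ((~p3 -> p3) -> p2): 1 > 0, so result = 0
  (((~p3 -> p3) -> p2) -> p3): 0 ≤ 0.2, so result = 1
  ((((~p3 -> p3) -> p2) -> p3) -> p3): 1 > 0.2, so result = 0.2
Checking all 36 assignments confirms none give a value below 0.20.

0.20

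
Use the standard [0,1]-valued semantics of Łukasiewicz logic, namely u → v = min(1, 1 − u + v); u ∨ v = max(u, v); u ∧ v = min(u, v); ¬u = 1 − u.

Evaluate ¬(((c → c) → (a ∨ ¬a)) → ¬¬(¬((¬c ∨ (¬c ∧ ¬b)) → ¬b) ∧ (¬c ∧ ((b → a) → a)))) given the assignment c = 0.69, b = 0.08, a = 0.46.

0.54

(c → c): min(1, 1 − 0.69 + 0.69) = 1
¬a: Łukasiewicz ¬ gives 1 − 0.46 = 0.54
(a ∨ ¬a) = max(0.46, 0.54) = 0.54
((c → c) → (a ∨ ¬a)): min(1, 1 − 1 + 0.54) = 0.54
¬c: Łukasiewicz ¬ gives 1 − 0.69 = 0.31
¬c: Łukasiewicz ¬ gives 1 − 0.69 = 0.31
¬b: Łukasiewicz ¬ gives 1 − 0.08 = 0.92
(¬c ∧ ¬b) = min(0.31, 0.92) = 0.31
(¬c ∨ (¬c ∧ ¬b)) = max(0.31, 0.31) = 0.31
¬b: Łukasiewicz ¬ gives 1 − 0.08 = 0.92
((¬c ∨ (¬c ∧ ¬b)) → ¬b): min(1, 1 − 0.31 + 0.92) = 1
¬((¬c ∨ (¬c ∧ ¬b)) → ¬b): Łukasiewicz ¬ gives 1 − 1 = 0
¬c: Łukasiewicz ¬ gives 1 − 0.69 = 0.31
(b → a): min(1, 1 − 0.08 + 0.46) = 1
((b → a) → a): min(1, 1 − 1 + 0.46) = 0.46
(¬c ∧ ((b → a) → a)) = min(0.31, 0.46) = 0.31
(¬((¬c ∨ (¬c ∧ ¬b)) → ¬b) ∧ (¬c ∧ ((b → a) → a))) = min(0, 0.31) = 0
¬(¬((¬c ∨ (¬c ∧ ¬b)) → ¬b) ∧ (¬c ∧ ((b → a) → a))): Łukasiewicz ¬ gives 1 − 0 = 1
¬¬(¬((¬c ∨ (¬c ∧ ¬b)) → ¬b) ∧ (¬c ∧ ((b → a) → a))): Łukasiewicz ¬ gives 1 − 1 = 0
(((c → c) → (a ∨ ¬a)) → ¬¬(¬((¬c ∨ (¬c ∧ ¬b)) → ¬b) ∧ (¬c ∧ ((b → a) → a)))): min(1, 1 − 0.54 + 0) = 0.46
¬(((c → c) → (a ∨ ¬a)) → ¬¬(¬((¬c ∨ (¬c ∧ ¬b)) → ¬b) ∧ (¬c ∧ ((b → a) → a)))): Łukasiewicz ¬ gives 1 − 0.46 = 0.54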